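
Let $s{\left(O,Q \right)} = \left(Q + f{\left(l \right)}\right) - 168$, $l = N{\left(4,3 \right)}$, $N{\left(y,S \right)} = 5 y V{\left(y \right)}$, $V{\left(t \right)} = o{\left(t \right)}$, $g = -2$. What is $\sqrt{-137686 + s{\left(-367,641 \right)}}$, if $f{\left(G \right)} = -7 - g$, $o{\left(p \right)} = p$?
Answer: $i \sqrt{137218} \approx 370.43 i$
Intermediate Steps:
$V{\left(t \right)} = t$
$N{\left(y,S \right)} = 5 y^{2}$ ($N{\left(y,S \right)} = 5 y y = 5 y^{2}$)
$l = 80$ ($l = 5 \cdot 4^{2} = 5 \cdot 16 = 80$)
$f{\left(G \right)} = -5$ ($f{\left(G \right)} = -7 - -2 = -7 + 2 = -5$)
$s{\left(O,Q \right)} = -173 + Q$ ($s{\left(O,Q \right)} = \left(Q - 5\right) - 168 = \left(-5 + Q\right) - 168 = -173 + Q$)
$\sqrt{-137686 + s{\left(-367,641 \right)}} = \sqrt{-137686 + \left(-173 + 641\right)} = \sqrt{-137686 + 468} = \sqrt{-137218} = i \sqrt{137218}$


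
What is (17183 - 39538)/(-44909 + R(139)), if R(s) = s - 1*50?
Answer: 4471/8964 ≈ 0.49877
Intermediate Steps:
R(s) = -50 + s (R(s) = s - 50 = -50 + s)
(17183 - 39538)/(-44909 + R(139)) = (17183 - 39538)/(-44909 + (-50 + 139)) = -22355/(-44909 + 89) = -22355/(-44820) = -22355*(-1/44820) = 4471/8964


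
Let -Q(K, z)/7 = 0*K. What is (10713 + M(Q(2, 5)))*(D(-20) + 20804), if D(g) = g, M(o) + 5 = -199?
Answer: 218419056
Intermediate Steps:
Q(K, z) = 0 (Q(K, z) = -0*K = -7*0 = 0)
M(o) = -204 (M(o) = -5 - 199 = -204)
(10713 + M(Q(2, 5)))*(D(-20) + 20804) = (10713 - 204)*(-20 + 20804) = 10509*20784 = 218419056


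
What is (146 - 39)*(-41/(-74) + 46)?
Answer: 368615/74 ≈ 4981.3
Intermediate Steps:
(146 - 39)*(-41/(-74) + 46) = 107*(-41*(-1/74) + 46) = 107*(41/74 + 46) = 107*(3445/74) = 368615/74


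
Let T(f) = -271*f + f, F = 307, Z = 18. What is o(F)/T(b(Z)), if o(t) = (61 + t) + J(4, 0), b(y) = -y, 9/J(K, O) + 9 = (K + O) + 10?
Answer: 1849/24300 ≈ 0.076091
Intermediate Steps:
J(K, O) = 9/(1 + K + O) (J(K, O) = 9/(-9 + ((K + O) + 10)) = 9/(-9 + (10 + K + O)) = 9/(1 + K + O))
o(t) = 314/5 + t (o(t) = (61 + t) + 9/(1 + 4 + 0) = (61 + t) + 9/5 = 314/5 + t)
T(f) = -270*f
o(F)/T(b(Z)) = (314/5 + 307)/((-(-270)*18)) = 1849/(5*((-270*(-18)))) = (1849/5)/4860 = (1849/5)*(1/4860) = 1849/24300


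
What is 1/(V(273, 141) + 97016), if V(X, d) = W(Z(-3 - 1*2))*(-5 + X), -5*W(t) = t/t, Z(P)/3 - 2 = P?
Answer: 5/484812 ≈ 1.0313e-5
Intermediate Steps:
Z(P) = 6 + 3*P
W(t) = -⅕ (W(t) = -t/(5*t) = -⅕*1 = -⅕)
V(X, d) = 1 - X/5 (V(X, d) = -(-5 + X)/5 = 1 - X/5)
1/(V(273, 141) + 97016) = 1/((1 - ⅕*273) + 97016) = 1/((1 - 273/5) + 97016) = 1/(-268/5 + 97016) = 1/(484812/5) = 5/484812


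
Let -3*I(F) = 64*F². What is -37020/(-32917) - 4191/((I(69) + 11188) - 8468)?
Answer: 3797308107/3253779616 ≈ 1.1670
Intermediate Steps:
I(F) = -64*F²/3
-37020/(-32917) - 4191/((I(69) + 11188) - 8468) = -37020/(-32917) - 4191/((-64/3*69² + 11188) - 8468) = -37020*(-1/32917) - 4191/((-64/3*4761 + 11188) - 8468) = 37020/32917 - 4191/((-101568 + 11188) - 8468) = 37020/32917 - 4191/(-90380 - 8468) = 37020/32917 - 4191/(-98848) = 37020/32917 - 4191*(-1/98848) = 37020/32917 + 4191/98848 = 3797308107/3253779616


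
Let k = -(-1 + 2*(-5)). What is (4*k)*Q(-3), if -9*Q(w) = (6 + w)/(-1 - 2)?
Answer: 44/9 ≈ 4.8889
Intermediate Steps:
Q(w) = 2/9 + w/27 (Q(w) = -(6 + w)/(9*(-1 - 2)) = -(6 + w)/(9*(-3)) = -(6 + w)*(-1)/(9*3) = -(-2 - w/3)/9 = 2/9 + w/27)
k = 11 (k = -(-1 - 10) = -1*(-11) = 11)
(4*k)*Q(-3) = (4*11)*(2/9 + (1/27)*(-3)) = 44*(2/9 - ⅑) = 44*(⅑) = 44/9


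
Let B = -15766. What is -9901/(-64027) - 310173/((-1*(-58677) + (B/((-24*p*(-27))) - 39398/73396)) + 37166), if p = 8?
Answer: -899396806378175795/291846666250063771 ≈ -3.0817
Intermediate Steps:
-9901/(-64027) - 310173/((-1*(-58677) + (B/((-24*p*(-27))) - 39398/73396)) + 37166) = -9901/(-64027) - 310173/((-1*(-58677) + (-15766/(-24*8*(-27)) - 39398/73396)) + 37166) = -9901*(-1/64027) - 310173/((58677 + (-15766/((-192*(-27))) - 39398*1/73396)) + 37166) = 9901/64027 - 310173/((58677 + (-15766/5184 - 19699/36698)) + 37166) = 9901/64027 - 310173/((58677 + (-15766*1/5184 - 19699/36698)) + 37166) = 9901/64027 - 310173/((58677 + (-7883/2592 - 19699/36698)) + 37166) = 9901/64027 - 310173/((58677 - 170175071/47560608) + 37166) = 9901/64027 - 310173/(2790543620545/47560608 + 37166) = 9901/64027 - 310173/4558181177473/47560608 = 9901/64027 - 310173*47560608/4558181177473 = 9901/64027 - 14752016465184/4558181177473 = -899396806378175795/291846666250063771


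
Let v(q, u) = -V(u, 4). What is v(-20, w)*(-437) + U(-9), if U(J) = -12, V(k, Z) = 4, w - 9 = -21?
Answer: 1736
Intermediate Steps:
w = -12 (w = 9 - 21 = -12)
v(q, u) = -4 (v(q, u) = -1*4 = -4)
v(-20, w)*(-437) + U(-9) = -4*(-437) - 12 = 1748 - 12 = 1736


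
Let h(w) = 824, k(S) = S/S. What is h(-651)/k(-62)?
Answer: 824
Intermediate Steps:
k(S) = 1
h(-651)/k(-62) = 824/1 = 824*1 = 824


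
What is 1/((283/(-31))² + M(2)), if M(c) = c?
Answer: 961/82011 ≈ 0.011718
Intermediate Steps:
1/((283/(-31))² + M(2)) = 1/((283/(-31))² + 2) = 1/((283*(-1/31))² + 2) = 1/((-283/31)² + 2) = 1/(80089/961 + 2) = 1/(82011/961) = 961/82011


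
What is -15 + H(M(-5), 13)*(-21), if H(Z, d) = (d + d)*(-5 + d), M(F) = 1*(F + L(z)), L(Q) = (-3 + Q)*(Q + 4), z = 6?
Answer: -4383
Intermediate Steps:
L(Q) = (-3 + Q)*(4 + Q)
M(F) = 30 + F (M(F) = 1*(F + (-12 + 6 + 6²)) = 1*(F + (-12 + 6 + 36)) = 1*(F + 30) = 1*(30 + F) = 30 + F)
H(Z, d) = 2*d*(-5 + d) (H(Z, d) = (2*d)*(-5 + d) = 2*d*(-5 + d))
-15 + H(M(-5), 13)*(-21) = -15 + (2*13*(-5 + 13))*(-21) = -15 + (2*13*8)*(-21) = -15 + 208*(-21) = -15 - 4368 = -4383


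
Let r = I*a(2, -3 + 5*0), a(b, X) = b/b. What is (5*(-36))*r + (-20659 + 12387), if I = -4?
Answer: -7552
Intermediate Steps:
a(b, X) = 1
r = -4 (r = -4*1 = -4)
(5*(-36))*r + (-20659 + 12387) = (5*(-36))*(-4) + (-20659 + 12387) = -180*(-4) - 8272 = 720 - 8272 = -7552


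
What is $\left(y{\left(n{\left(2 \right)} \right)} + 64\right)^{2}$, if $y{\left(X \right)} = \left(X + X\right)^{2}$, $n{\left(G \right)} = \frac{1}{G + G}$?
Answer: $\frac{66049}{16} \approx 4128.1$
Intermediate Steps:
$n{\left(G \right)} = \frac{1}{2 G}$
$y{\left(X \right)} = 4 X^{2}$ ($y{\left(X \right)} = \left(2 X\right)^{2} = 4 X^{2}$)
$\left(y{\left(n{\left(2 \right)} \right)} + 64\right)^{2} = \left(4 \left(\frac{1}{2 \cdot 2}\right)^{2} + 64\right)^{2} = \left(4 \left(\frac{1}{2} \cdot \frac{1}{2}\right)^{2} + 64\right)^{2} = \left(\frac{4}{16} + 64\right)^{2} = \left(4 \cdot \frac{1}{16} + 64\right)^{2} = \left(\frac{1}{4} + 64\right)^{2} = \left(\frac{257}{4}\right)^{2} = \frac{66049}{16}$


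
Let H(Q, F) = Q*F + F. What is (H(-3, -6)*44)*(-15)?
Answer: -7920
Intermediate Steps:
H(Q, F) = F + F*Q (H(Q, F) = F*Q + F = F + F*Q)
(H(-3, -6)*44)*(-15) = (-6*(1 - 3)*44)*(-15) = (-6*(-2)*44)*(-15) = (12*44)*(-15) = 528*(-15) = -7920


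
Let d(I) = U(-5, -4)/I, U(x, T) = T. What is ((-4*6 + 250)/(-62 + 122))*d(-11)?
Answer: 226/165 ≈ 1.3697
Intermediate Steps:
d(I) = -4/I
((-4*6 + 250)/(-62 + 122))*d(-11) = ((-4*6 + 250)/(-62 + 122))*(-4/(-11)) = ((-24 + 250)/60)*(-4*(-1/11)) = (226*(1/60))*(4/11) = (113/30)*(4/11) = 226/165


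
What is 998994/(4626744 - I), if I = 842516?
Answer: 499497/1892114 ≈ 0.26399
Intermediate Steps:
998994/(4626744 - I) = 998994/(4626744 - 1*842516) = 998994/(4626744 - 842516) = 998994/3784228 = 998994*(1/3784228) = 499497/1892114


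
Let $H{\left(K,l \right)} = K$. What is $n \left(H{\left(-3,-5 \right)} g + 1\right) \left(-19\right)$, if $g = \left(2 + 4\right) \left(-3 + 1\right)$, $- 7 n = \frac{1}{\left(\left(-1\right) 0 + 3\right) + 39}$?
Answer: $\frac{703}{294} \approx 2.3912$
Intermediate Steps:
$n = - \frac{1}{294}$ ($n = - \frac{1}{7 \left(\left(\left(-1\right) 0 + 3\right) + 39\right)} = - \frac{1}{7 \left(\left(0 + 3\right) + 39\right)} = - \frac{1}{7 \left(3 + 39\right)} = - \frac{1}{7 \cdot 42} = \left(- \frac{1}{7}\right) \frac{1}{42} = - \frac{1}{294} \approx -0.0034014$)
$g = -12$ ($g = 6 \left(-2\right) = -12$)
$n \left(H{\left(-3,-5 \right)} g + 1\right) \left(-19\right) = - \frac{\left(-3\right) \left(-12\right) + 1}{294} \left(-19\right) = - \frac{36 + 1}{294} \left(-19\right) = \left(- \frac{1}{294}\right) 37 \left(-19\right) = \left(- \frac{37}{294}\right) \left(-19\right) = \frac{703}{294}$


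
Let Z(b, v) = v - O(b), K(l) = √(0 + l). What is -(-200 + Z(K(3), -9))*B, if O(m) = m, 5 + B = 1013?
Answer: 210672 + 1008*√3 ≈ 2.1242e+5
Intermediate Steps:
B = 1008 (B = -5 + 1013 = 1008)
K(l) = √l
Z(b, v) = v - b
-(-200 + Z(K(3), -9))*B = -(-200 + (-9 - √3))*1008 = -(-209 - √3)*1008 = -(-210672 - 1008*√3) = 210672 + 1008*√3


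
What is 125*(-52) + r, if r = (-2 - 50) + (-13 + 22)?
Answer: -6543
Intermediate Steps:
r = -43 (r = -52 + 9 = -43)
125*(-52) + r = 125*(-52) - 43 = -6500 - 43 = -6543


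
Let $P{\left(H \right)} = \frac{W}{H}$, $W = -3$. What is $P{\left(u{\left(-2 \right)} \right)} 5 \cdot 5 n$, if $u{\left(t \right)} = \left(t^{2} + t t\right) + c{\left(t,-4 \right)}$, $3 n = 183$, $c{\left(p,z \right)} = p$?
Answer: $- \frac{1525}{2} \approx -762.5$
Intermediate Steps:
$n = 61$ ($n = \frac{1}{3} \cdot 183 = 61$)
$u{\left(t \right)} = t + 2 t^{2}$ ($u{\left(t \right)} = \left(t^{2} + t t\right) + t = \left(t^{2} + t^{2}\right) + t = 2 t^{2} + t = t + 2 t^{2}$)
$P{\left(H \right)} = - \frac{3}{H}$
$P{\left(u{\left(-2 \right)} \right)} 5 \cdot 5 n = - \frac{3}{\left(-2\right) \left(1 + 2 \left(-2\right)\right)} 5 \cdot 5 \cdot 61 = - \frac{3}{\left(-2\right) \left(1 - 4\right)} 5 \cdot 5 \cdot 61 = - \frac{3}{\left(-2\right) \left(-3\right)} 5 \cdot 5 \cdot 61 = - \frac{3}{6} \cdot 5 \cdot 5 \cdot 61 = \left(-3\right) \frac{1}{6} \cdot 5 \cdot 5 \cdot 61 = \left(- \frac{1}{2}\right) 5 \cdot 5 \cdot 61 = \left(- \frac{5}{2}\right) 5 \cdot 61 = \left(- \frac{25}{2}\right) 61 = - \frac{1525}{2}$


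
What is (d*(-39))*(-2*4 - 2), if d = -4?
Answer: -1560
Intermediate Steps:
(d*(-39))*(-2*4 - 2) = (-4*(-39))*(-2*4 - 2) = 156*(-8 - 2) = 156*(-10) = -1560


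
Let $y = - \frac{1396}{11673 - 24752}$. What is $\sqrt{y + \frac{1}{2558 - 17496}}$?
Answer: $\frac{\sqrt{33650151890278}}{17761282} \approx 0.3266$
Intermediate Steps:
$y = \frac{1396}{13079}$ ($y = - \frac{1396}{11673 - 24752} = - \frac{1396}{-13079} = \left(-1396\right) \left(- \frac{1}{13079}\right) = \frac{1396}{13079} \approx 0.10674$)
$\sqrt{y + \frac{1}{2558 - 17496}} = \sqrt{\frac{1396}{13079} + \frac{1}{2558 - 17496}} = \sqrt{\frac{1396}{13079} + \frac{1}{-14938}} = \sqrt{\frac{1396}{13079} - \frac{1}{14938}} = \sqrt{\frac{1894579}{17761282}} = \frac{\sqrt{33650151890278}}{17761282}$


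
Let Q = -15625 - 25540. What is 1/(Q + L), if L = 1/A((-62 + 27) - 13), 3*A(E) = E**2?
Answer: -768/31614719 ≈ -2.4292e-5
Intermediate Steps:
A(E) = E**2/3
L = 1/768 (L = 1/(((-62 + 27) - 13)**2/3) = 1/((-35 - 13)**2/3) = 1/((1/3)*(-48)**2) = 1/((1/3)*2304) = 1/768 ≈ 0.0013021)
Q = -41165
1/(Q + L) = 1/(-41165 + 1/768) = 1/(-31614719/768) = -768/31614719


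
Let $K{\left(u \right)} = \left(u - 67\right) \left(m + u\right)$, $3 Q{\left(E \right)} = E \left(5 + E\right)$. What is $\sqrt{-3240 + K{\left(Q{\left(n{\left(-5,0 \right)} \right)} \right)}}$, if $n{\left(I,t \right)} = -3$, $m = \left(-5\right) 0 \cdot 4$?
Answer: $i \sqrt{3102} \approx 55.696 i$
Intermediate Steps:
$m = 0$ ($m = 0 \cdot 4 = 0$)
$Q{\left(E \right)} = \frac{E \left(5 + E\right)}{3}$
$K{\left(u \right)} = u \left(-67 + u\right)$ ($K{\left(u \right)} = \left(u - 67\right) \left(0 + u\right) = \left(-67 + u\right) u = u \left(-67 + u\right)$)
$\sqrt{-3240 + K{\left(Q{\left(n{\left(-5,0 \right)} \right)} \right)}} = \sqrt{-3240 + \frac{1}{3} \left(-3\right) \left(5 - 3\right) \left(-67 + \frac{1}{3} \left(-3\right) \left(5 - 3\right)\right)} = \sqrt{-3240 + \frac{1}{3} \left(-3\right) 2 \left(-67 + \frac{1}{3} \left(-3\right) 2\right)} = \sqrt{-3240 - 2 \left(-67 - 2\right)} = \sqrt{-3240 - -138} = \sqrt{-3240 + 138} = \sqrt{-3102} = i \sqrt{3102}$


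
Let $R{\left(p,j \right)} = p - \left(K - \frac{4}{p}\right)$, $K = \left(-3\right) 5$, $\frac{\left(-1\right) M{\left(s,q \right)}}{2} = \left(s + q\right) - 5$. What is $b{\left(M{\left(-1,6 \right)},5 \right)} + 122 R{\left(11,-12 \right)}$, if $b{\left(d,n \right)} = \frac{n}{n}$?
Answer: $\frac{35391}{11} \approx 3217.4$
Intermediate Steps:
$M{\left(s,q \right)} = 10 - 2 q - 2 s$ ($M{\left(s,q \right)} = - 2 \left(\left(s + q\right) - 5\right) = - 2 \left(\left(q + s\right) - 5\right) = - 2 \left(-5 + q + s\right) = 10 - 2 q - 2 s$)
$K = -15$
$R{\left(p,j \right)} = 15 + p + \frac{4}{p}$ ($R{\left(p,j \right)} = p + \left(\frac{4}{p} - -15\right) = p + \left(\frac{4}{p} + 15\right) = p + \left(15 + \frac{4}{p}\right) = 15 + p + \frac{4}{p}$)
$b{\left(d,n \right)} = 1$
$b{\left(M{\left(-1,6 \right)},5 \right)} + 122 R{\left(11,-12 \right)} = 1 + 122 \left(15 + 11 + \frac{4}{11}\right) = 1 + 122 \cdot \frac{290}{11} = 1 + \frac{35380}{11} = \frac{35391}{11}$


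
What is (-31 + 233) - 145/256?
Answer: 51567/256 ≈ 201.43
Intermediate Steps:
(-31 + 233) - 145/256 = 202 - 145*1/256 = 202 - 145/256 = 51567/256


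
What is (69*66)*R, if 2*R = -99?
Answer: -225423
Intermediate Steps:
R = -99/2 (R = (½)*(-99) = -99/2 ≈ -49.500)
(69*66)*R = (69*66)*(-99/2) = 4554*(-99/2) = -225423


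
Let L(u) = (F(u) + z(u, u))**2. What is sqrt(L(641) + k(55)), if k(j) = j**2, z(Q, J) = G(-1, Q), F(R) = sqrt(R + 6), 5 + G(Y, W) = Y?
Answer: 2*sqrt(927 - 3*sqrt(647)) ≈ 58.333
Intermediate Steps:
G(Y, W) = -5 + Y
F(R) = sqrt(6 + R)
z(Q, J) = -6 (z(Q, J) = -5 - 1 = -6)
L(u) = (-6 + sqrt(6 + u))**2 (L(u) = (sqrt(6 + u) - 6)**2 = (-6 + sqrt(6 + u))**2)
sqrt(L(641) + k(55)) = sqrt((-6 + sqrt(6 + 641))**2 + 55**2) = sqrt((-6 + sqrt(647))**2 + 3025) = sqrt(3025 + (-6 + sqrt(647))**2)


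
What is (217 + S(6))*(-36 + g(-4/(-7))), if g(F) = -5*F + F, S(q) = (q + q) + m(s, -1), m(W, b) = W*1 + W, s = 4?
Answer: -63516/7 ≈ -9073.7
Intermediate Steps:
m(W, b) = 2*W (m(W, b) = W + W = 2*W)
S(q) = 8 + 2*q (S(q) = (q + q) + 2*4 = 2*q + 8 = 8 + 2*q)
g(F) = -4*F
(217 + S(6))*(-36 + g(-4/(-7))) = (217 + (8 + 2*6))*(-36 - (-16)/(-7)) = (217 + (8 + 12))*(-36 - (-16)*(-1)/7) = (217 + 20)*(-36 - 4*4/7) = 237*(-36 - 16/7) = 237*(-268/7) = -63516/7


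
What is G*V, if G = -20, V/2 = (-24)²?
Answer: -23040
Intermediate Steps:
V = 1152 (V = 2*(-24)² = 2*576 = 1152)
G*V = -20*1152 = -23040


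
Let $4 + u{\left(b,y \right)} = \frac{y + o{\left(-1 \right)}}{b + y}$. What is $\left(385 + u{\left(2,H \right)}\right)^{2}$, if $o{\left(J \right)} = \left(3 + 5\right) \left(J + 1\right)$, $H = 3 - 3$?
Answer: $145161$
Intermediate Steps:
$H = 0$
$o{\left(J \right)} = 8 + 8 J$ ($o{\left(J \right)} = 8 \left(1 + J\right) = 8 + 8 J$)
$u{\left(b,y \right)} = -4 + \frac{y}{b + y}$ ($u{\left(b,y \right)} = -4 + \frac{y + \left(8 + 8 \left(-1\right)\right)}{b + y} = -4 + \frac{y + \left(8 - 8\right)}{b + y} = -4 + \frac{y + 0}{b + y} = -4 + \frac{y}{b + y}$)
$\left(385 + u{\left(2,H \right)}\right)^{2} = \left(385 + \frac{\left(-4\right) 2 - 0}{2 + 0}\right)^{2} = \left(385 + \frac{-8 + 0}{2}\right)^{2} = \left(385 + \frac{1}{2} \left(-8\right)\right)^{2} = \left(385 - 4\right)^{2} = 381^{2} = 145161$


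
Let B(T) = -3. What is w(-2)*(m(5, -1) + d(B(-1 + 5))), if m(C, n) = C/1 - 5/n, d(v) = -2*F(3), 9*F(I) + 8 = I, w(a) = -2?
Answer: -200/9 ≈ -22.222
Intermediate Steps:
F(I) = -8/9 + I/9
d(v) = 10/9 (d(v) = -2*(-8/9 + (⅑)*3) = -2*(-8/9 + ⅓) = -2*(-5/9) = 10/9)
m(C, n) = C - 5/n (m(C, n) = C*1 - 5/n = C - 5/n)
w(-2)*(m(5, -1) + d(B(-1 + 5))) = -2*((5 - 5/(-1)) + 10/9) = -2*((5 - 5*(-1)) + 10/9) = -2*((5 + 5) + 10/9) = -2*(10 + 10/9) = -2*100/9 = -200/9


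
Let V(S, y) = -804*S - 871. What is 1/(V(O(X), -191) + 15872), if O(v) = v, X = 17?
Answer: 1/1333 ≈ 0.00075019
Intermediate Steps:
V(S, y) = -871 - 804*S
1/(V(O(X), -191) + 15872) = 1/((-871 - 804*17) + 15872) = 1/((-871 - 13668) + 15872) = 1/(-14539 + 15872) = 1/1333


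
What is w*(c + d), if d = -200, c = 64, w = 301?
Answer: -40936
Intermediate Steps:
w*(c + d) = 301*(64 - 200) = 301*(-136) = -40936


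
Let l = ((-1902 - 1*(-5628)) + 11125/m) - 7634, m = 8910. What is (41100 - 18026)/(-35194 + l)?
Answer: -41117868/69677539 ≈ -0.59012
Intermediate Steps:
l = -6961831/1782 (l = ((-1902 - 1*(-5628)) + 11125/8910) - 7634 = ((-1902 + 5628) + 11125*(1/8910)) - 7634 = (3726 + 2225/1782) - 7634 = 6641957/1782 - 7634 = -6961831/1782 ≈ -3906.8)
(41100 - 18026)/(-35194 + l) = (41100 - 18026)/(-35194 - 6961831/1782) = 23074/(-69677539/1782) = 23074*(-1782/69677539) = -41117868/69677539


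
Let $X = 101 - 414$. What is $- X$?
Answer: $313$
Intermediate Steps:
$X = -313$
$- X = \left(-1\right) \left(-313\right) = 313$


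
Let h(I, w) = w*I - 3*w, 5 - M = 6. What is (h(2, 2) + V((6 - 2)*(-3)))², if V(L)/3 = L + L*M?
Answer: 4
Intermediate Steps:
M = -1 (M = 5 - 1*6 = 5 - 6 = -1)
h(I, w) = -3*w + I*w (h(I, w) = I*w - 3*w = -3*w + I*w)
V(L) = 0 (V(L) = 3*(L + L*(-1)) = 3*(L - L) = 3*0 = 0)
(h(2, 2) + V((6 - 2)*(-3)))² = (2*(-3 + 2) + 0)² = (2*(-1) + 0)² = (-2 + 0)² = (-2)² = 4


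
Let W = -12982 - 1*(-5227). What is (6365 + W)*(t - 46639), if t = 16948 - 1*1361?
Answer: 43162280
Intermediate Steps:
W = -7755 (W = -12982 + 5227 = -7755)
t = 15587 (t = 16948 - 1361 = 15587)
(6365 + W)*(t - 46639) = (6365 - 7755)*(15587 - 46639) = -1390*(-31052) = 43162280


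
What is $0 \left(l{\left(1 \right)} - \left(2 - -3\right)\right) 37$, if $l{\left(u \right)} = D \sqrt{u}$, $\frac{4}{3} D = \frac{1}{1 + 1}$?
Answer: $0$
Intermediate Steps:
$D = \frac{3}{8}$ ($D = \frac{3}{4 \left(1 + 1\right)} = \frac{3}{4 \cdot 2} = \frac{3}{4} \cdot \frac{1}{2} = \frac{3}{8} \approx 0.375$)
$l{\left(u \right)} = \frac{3 \sqrt{u}}{8}$
$0 \left(l{\left(1 \right)} - \left(2 - -3\right)\right) 37 = 0 \left(\frac{3 \sqrt{1}}{8} - \left(2 - -3\right)\right) 37 = 0 \left(\frac{3}{8} \cdot 1 - \left(2 + 3\right)\right) 37 = 0 \left(\frac{3}{8} - 5\right) 37 = 0 \left(- \frac{37}{8}\right) 37 = 0 \cdot 37 = 0$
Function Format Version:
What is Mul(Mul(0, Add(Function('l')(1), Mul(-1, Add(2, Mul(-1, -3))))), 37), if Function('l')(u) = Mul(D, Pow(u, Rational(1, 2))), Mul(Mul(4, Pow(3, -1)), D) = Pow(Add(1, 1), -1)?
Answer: 0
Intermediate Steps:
D = Rational(3, 8) (D = Mul(Rational(3, 4), Pow(Add(1, 1), -1)) = Mul(Rational(3, 4), Pow(2, -1)) = Mul(Rational(3, 4), Rational(1, 2)) = Rational(3, 8) ≈ 0.37500)
Function('l')(u) = Mul(Rational(3, 8), Pow(u, Rational(1, 2)))
Mul(Mul(0, Add(Function('l')(1), Mul(-1, Add(2, Mul(-1, -3))))), 37) = Mul(Mul(0, Add(Mul(Rational(3, 8), Pow(1, Rational(1, 2))), Mul(-1, Add(2, Mul(-1, -3))))), 37) = Mul(Mul(0, Add(Mul(Rational(3, 8), 1), Mul(-1, Add(2, 3)))), 37) = Mul(Mul(0, Add(Rational(3, 8), Mul(-1, 5))), 37) = Mul(Mul(0, Add(Rational(3, 8), -5)), 37) = Mul(Mul(0, Rational(-37, 8)), 37) = Mul(0, 37) = 0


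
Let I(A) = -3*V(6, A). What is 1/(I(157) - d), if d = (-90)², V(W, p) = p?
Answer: -1/8571 ≈ -0.00011667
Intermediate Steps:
d = 8100
I(A) = -3*A
1/(I(157) - d) = 1/(-3*157 - 1*8100) = 1/(-471 - 8100) = 1/(-8571) = -1/8571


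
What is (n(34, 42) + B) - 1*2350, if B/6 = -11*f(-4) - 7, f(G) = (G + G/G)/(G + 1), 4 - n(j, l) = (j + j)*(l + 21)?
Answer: -6738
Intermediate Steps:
n(j, l) = 4 - 2*j*(21 + l) (n(j, l) = 4 - (j + j)*(l + 21) = 4 - 2*j*(21 + l))
f(G) = 1 (f(G) = (G + 1)/(1 + G) = (1 + G)/(1 + G) = 1)
B = -108 (B = 6*(-11*1 - 7) = 6*(-11 - 7) = 6*(-18) = -108)
(n(34, 42) + B) - 1*2350 = ((4 - 42*34 - 2*34*42) - 108) - 1*2350 = ((4 - 1428 - 2856) - 108) - 2350 = (-4280 - 108) - 2350 = -4388 - 2350 = -6738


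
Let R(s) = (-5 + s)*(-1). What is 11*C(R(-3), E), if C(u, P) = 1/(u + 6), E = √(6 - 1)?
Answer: 11/14 ≈ 0.78571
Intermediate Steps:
E = √5 ≈ 2.2361
R(s) = 5 - s
C(u, P) = 1/(6 + u)
11*C(R(-3), E) = 11/(6 + (5 - 1*(-3))) = 11/(6 + (5 + 3)) = 11/(6 + 8) = 11/14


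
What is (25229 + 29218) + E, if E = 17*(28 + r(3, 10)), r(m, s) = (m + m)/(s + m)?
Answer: 714101/13 ≈ 54931.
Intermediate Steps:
r(m, s) = 2*m/(m + s) (r(m, s) = (2*m)/(m + s) = 2*m/(m + s))
E = 6290/13 (E = 17*(28 + 2*3/(3 + 10)) = 17*(28 + 2*3/13) = 17*(28 + 2*3*(1/13)) = 17*(28 + 6/13) = 17*(370/13) = 6290/13 ≈ 483.85)
(25229 + 29218) + E = (25229 + 29218) + 6290/13 = 54447 + 6290/13 = 714101/13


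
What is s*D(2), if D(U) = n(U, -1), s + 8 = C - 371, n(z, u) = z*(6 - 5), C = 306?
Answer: -146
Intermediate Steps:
n(z, u) = z (n(z, u) = z*1 = z)
s = -73 (s = -8 + (306 - 371) = -8 - 65 = -73)
D(U) = U
s*D(2) = -73*2 = -146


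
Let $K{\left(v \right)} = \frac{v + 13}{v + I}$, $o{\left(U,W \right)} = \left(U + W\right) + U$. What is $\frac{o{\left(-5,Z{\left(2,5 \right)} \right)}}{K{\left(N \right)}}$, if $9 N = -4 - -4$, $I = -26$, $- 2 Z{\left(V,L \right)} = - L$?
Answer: $15$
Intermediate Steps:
$Z{\left(V,L \right)} = \frac{L}{2}$ ($Z{\left(V,L \right)} = - \frac{\left(-1\right) L}{2} = \frac{L}{2}$)
$o{\left(U,W \right)} = W + 2 U$
$N = 0$ ($N = \frac{-4 - -4}{9} = \frac{-4 + 4}{9} = \frac{1}{9} \cdot 0 = 0$)
$K{\left(v \right)} = \frac{13 + v}{-26 + v}$ ($K{\left(v \right)} = \frac{v + 13}{v - 26} = \frac{13 + v}{-26 + v}$)
$\frac{o{\left(-5,Z{\left(2,5 \right)} \right)}}{K{\left(N \right)}} = \frac{\frac{1}{2} \cdot 5 + 2 \left(-5\right)}{\frac{1}{-26 + 0} \left(13 + 0\right)} = \frac{\frac{5}{2} - 10}{\frac{1}{-26} \cdot 13} = - \frac{15}{2 \left(\left(- \frac{1}{26}\right) 13\right)} = - \frac{15}{2 \left(- \frac{1}{2}\right)} = \left(- \frac{15}{2}\right) \left(-2\right) = 15$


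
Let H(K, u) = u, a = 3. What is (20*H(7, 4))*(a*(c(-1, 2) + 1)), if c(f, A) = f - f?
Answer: 240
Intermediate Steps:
c(f, A) = 0
(20*H(7, 4))*(a*(c(-1, 2) + 1)) = (20*4)*(3*(0 + 1)) = 80*(3*1) = 80*3 = 240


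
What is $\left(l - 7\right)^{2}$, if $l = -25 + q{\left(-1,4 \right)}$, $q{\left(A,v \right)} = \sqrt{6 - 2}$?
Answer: $900$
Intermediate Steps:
$q{\left(A,v \right)} = 2$ ($q{\left(A,v \right)} = \sqrt{4} = 2$)
$l = -23$ ($l = -25 + 2 = -23$)
$\left(l - 7\right)^{2} = \left(-23 - 7\right)^{2} = \left(-30\right)^{2} = 900$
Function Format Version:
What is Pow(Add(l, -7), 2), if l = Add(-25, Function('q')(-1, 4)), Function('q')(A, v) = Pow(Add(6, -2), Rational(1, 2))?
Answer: 900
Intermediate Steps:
Function('q')(A, v) = 2 (Function('q')(A, v) = Pow(4, Rational(1, 2)) = 2)
l = -23 (l = Add(-25, 2) = -23)
Pow(Add(l, -7), 2) = Pow(Add(-23, -7), 2) = Pow(-30, 2) = 900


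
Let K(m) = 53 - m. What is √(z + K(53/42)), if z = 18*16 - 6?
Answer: √588714/42 ≈ 18.268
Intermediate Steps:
z = 282 (z = 288 - 6 = 282)
√(z + K(53/42)) = √(282 + (53 - 53/42)) = √(282 + 2173/42) = √(14017/42) = √588714/42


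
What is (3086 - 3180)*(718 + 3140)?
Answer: -362652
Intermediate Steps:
(3086 - 3180)*(718 + 3140) = -94*3858 = -362652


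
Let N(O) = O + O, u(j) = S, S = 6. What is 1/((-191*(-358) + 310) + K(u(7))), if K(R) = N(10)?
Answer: 1/68708 ≈ 1.4554e-5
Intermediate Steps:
u(j) = 6
N(O) = 2*O
K(R) = 20 (K(R) = 2*10 = 20)
1/((-191*(-358) + 310) + K(u(7))) = 1/((-191*(-358) + 310) + 20) = 1/((68378 + 310) + 20) = 1/(68688 + 20) = 1/68708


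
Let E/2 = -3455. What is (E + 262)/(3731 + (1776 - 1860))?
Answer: -6648/3647 ≈ -1.8229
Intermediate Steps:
E = -6910 (E = 2*(-3455) = -6910)
(E + 262)/(3731 + (1776 - 1860)) = (-6910 + 262)/(3731 + (1776 - 1860)) = -6648/(3731 - 84) = -6648/3647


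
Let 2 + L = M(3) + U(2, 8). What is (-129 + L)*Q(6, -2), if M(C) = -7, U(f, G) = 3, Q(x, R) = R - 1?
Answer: 405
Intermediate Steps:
Q(x, R) = -1 + R
L = -6 (L = -2 + (-7 + 3) = -2 - 4 = -6)
(-129 + L)*Q(6, -2) = (-129 - 6)*(-1 - 2) = -135*(-3) = 405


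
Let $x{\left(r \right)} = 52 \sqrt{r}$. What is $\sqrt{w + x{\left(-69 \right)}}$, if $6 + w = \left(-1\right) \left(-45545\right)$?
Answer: $\sqrt{45539 + 52 i \sqrt{69}} \approx 213.4 + 1.012 i$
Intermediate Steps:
$w = 45539$ ($w = -6 - -45545 = -6 + 45545 = 45539$)
$\sqrt{w + x{\left(-69 \right)}} = \sqrt{45539 + 52 \sqrt{-69}} = \sqrt{45539 + 52 i \sqrt{69}}$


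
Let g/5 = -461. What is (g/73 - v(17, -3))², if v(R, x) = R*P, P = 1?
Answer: 12574116/5329 ≈ 2359.6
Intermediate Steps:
g = -2305 (g = 5*(-461) = -2305)
v(R, x) = R (v(R, x) = R*1 = R)
(g/73 - v(17, -3))² = (-2305/73 - 1*17)² = (-2305*1/73 - 17)² = (-2305/73 - 17)² = (-3546/73)² = 12574116/5329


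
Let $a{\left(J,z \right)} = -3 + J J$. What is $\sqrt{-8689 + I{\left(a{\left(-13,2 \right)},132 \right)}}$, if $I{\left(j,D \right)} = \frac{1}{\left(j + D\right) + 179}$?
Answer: $\frac{2 i \sqrt{54916639}}{159} \approx 93.215 i$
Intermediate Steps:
$a{\left(J,z \right)} = -3 + J^{2}$
$I{\left(j,D \right)} = \frac{1}{179 + D + j}$ ($I{\left(j,D \right)} = \frac{1}{\left(D + j\right) + 179} = \frac{1}{179 + D + j}$)
$\sqrt{-8689 + I{\left(a{\left(-13,2 \right)},132 \right)}} = \sqrt{-8689 + \frac{1}{179 + 132 - \left(3 - \left(-13\right)^{2}\right)}} = \sqrt{-8689 + \frac{1}{179 + 132 + \left(-3 + 169\right)}} = \sqrt{-8689 + \frac{1}{179 + 132 + 166}} = \sqrt{-8689 + \frac{1}{477}} = \sqrt{- \frac{4144652}{477}} = \frac{2 i \sqrt{54916639}}{159}$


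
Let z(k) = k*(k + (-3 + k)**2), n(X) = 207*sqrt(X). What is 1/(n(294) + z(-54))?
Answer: -355/61222229 - 161*sqrt(6)/3306000366 ≈ -5.9178e-6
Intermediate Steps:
1/(n(294) + z(-54)) = 1/(207*sqrt(294) - 54*(-54 + (-3 - 54)**2)) = 1/(207*(7*sqrt(6)) - 54*(-54 + (-57)**2)) = 1/(1449*sqrt(6) - 54*(-54 + 3249)) = 1/(1449*sqrt(6) - 54*3195) = 1/(1449*sqrt(6) - 172530) = 1/(-172530 + 1449*sqrt(6))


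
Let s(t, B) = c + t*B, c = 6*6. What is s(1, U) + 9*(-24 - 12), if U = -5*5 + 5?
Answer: -308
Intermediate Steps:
c = 36
U = -20 (U = -25 + 5 = -20)
s(t, B) = 36 + B*t (s(t, B) = 36 + t*B = 36 + B*t)
s(1, U) + 9*(-24 - 12) = (36 - 20*1) + 9*(-24 - 12) = (36 - 20) + 9*(-36) = 16 - 324 = -308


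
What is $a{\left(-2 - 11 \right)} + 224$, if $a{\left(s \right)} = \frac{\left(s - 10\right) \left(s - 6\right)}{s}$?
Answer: $\frac{2475}{13} \approx 190.38$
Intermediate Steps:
$a{\left(s \right)} = \frac{\left(-10 + s\right) \left(-6 + s\right)}{s}$
$a{\left(-2 - 11 \right)} + 224 = \left(-16 - 13 + \frac{60}{-2 - 11}\right) + 224 = \left(-16 - 13 + \frac{60}{-13}\right) + 224 = \left(-16 - 13 + 60 \left(- \frac{1}{13}\right)\right) + 224 = \left(-16 - 13 - \frac{60}{13}\right) + 224 = - \frac{437}{13} + 224 = \frac{2475}{13}$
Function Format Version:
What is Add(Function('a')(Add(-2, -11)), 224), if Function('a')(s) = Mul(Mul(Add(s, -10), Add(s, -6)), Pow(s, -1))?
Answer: Rational(2475, 13) ≈ 190.38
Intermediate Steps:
Function('a')(s) = Mul(Pow(s, -1), Add(-10, s), Add(-6, s)) (Function('a')(s) = Mul(Mul(Add(-10, s), Add(-6, s)), Pow(s, -1)) = Mul(Pow(s, -1), Add(-10, s), Add(-6, s)))
Add(Function('a')(Add(-2, -11)), 224) = Add(Add(-16, Add(-2, -11), Mul(60, Pow(Add(-2, -11), -1))), 224) = Add(Add(-16, -13, Mul(60, Pow(-13, -1))), 224) = Add(Add(-16, -13, Mul(60, Rational(-1, 13))), 224) = Add(Add(-16, -13, Rational(-60, 13)), 224) = Add(Rational(-437, 13), 224) = Rational(2475, 13)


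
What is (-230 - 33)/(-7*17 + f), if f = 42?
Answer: 263/77 ≈ 3.4156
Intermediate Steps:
(-230 - 33)/(-7*17 + f) = (-230 - 33)/(-7*17 + 42) = -263/(-119 + 42) = -263/(-77) = -263*(-1/77) = 263/77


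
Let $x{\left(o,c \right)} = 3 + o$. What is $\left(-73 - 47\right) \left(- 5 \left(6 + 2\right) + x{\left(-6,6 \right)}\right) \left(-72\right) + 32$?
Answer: $-371488$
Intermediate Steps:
$\left(-73 - 47\right) \left(- 5 \left(6 + 2\right) + x{\left(-6,6 \right)}\right) \left(-72\right) + 32 = \left(-73 - 47\right) \left(- 5 \left(6 + 2\right) + \left(3 - 6\right)\right) \left(-72\right) + 32 = - 120 \left(\left(-5\right) 8 - 3\right) \left(-72\right) + 32 = - 120 \left(-40 - 3\right) \left(-72\right) + 32 = \left(-120\right) \left(-43\right) \left(-72\right) + 32 = 5160 \left(-72\right) + 32 = -371520 + 32 = -371488$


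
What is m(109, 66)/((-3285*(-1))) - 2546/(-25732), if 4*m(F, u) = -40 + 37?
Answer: 2781437/28176540 ≈ 0.098715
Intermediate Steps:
m(F, u) = -3/4 (m(F, u) = (-40 + 37)/4 = (1/4)*(-3) = -3/4)
m(109, 66)/((-3285*(-1))) - 2546/(-25732) = -3/(4*((-3285*(-1)))) - 2546/(-25732) = -3/4/3285 - 2546*(-1/25732) = -3/4*1/3285 + 1273/12866 = -1/4380 + 1273/12866 = 2781437/28176540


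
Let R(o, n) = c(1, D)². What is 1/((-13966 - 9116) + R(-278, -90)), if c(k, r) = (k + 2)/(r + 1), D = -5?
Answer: -16/369303 ≈ -4.3325e-5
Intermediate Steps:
c(k, r) = (2 + k)/(1 + r)
R(o, n) = 9/16 (R(o, n) = ((2 + 1)/(1 - 5))² = (3/(-4))² = (-¼*3)² = (-¾)² = 9/16)
1/((-13966 - 9116) + R(-278, -90)) = 1/((-13966 - 9116) + 9/16) = 1/(-23082 + 9/16) = 1/(-369303/16) = -16/369303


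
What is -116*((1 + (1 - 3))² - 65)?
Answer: 7424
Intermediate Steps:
-116*((1 + (1 - 3))² - 65) = -116*((1 - 2)² - 65) = -116*((-1)² - 65) = -116*(1 - 65) = -116*(-64) = 7424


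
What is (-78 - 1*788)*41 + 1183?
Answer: -34323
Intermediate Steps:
(-78 - 1*788)*41 + 1183 = (-78 - 788)*41 + 1183 = -866*41 + 1183 = -35506 + 1183 = -34323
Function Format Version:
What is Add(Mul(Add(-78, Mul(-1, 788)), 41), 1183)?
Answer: -34323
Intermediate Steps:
Add(Mul(Add(-78, Mul(-1, 788)), 41), 1183) = Add(Mul(Add(-78, -788), 41), 1183) = Add(Mul(-866, 41), 1183) = Add(-35506, 1183) = -34323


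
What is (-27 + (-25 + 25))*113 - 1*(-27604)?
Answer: 24553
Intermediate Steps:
(-27 + (-25 + 25))*113 - 1*(-27604) = (-27 + 0)*113 + 27604 = -27*113 + 27604 = -3051 + 27604 = 24553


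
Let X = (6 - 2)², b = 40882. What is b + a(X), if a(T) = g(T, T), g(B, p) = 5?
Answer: 40887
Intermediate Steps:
X = 16 (X = 4² = 16)
a(T) = 5
b + a(X) = 40882 + 5 = 40887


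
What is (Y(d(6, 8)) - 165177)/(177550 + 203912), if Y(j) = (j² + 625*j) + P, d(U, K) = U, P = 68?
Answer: -161323/381462 ≈ -0.42291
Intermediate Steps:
Y(j) = 68 + j² + 625*j (Y(j) = (j² + 625*j) + 68 = 68 + j² + 625*j)
(Y(d(6, 8)) - 165177)/(177550 + 203912) = ((68 + 6² + 625*6) - 165177)/(177550 + 203912) = ((68 + 36 + 3750) - 165177)/381462 = (3854 - 165177)*(1/381462) = -161323*1/381462 = -161323/381462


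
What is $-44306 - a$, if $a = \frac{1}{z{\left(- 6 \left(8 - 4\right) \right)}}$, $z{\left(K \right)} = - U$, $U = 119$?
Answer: $- \frac{5272413}{119} \approx -44306.0$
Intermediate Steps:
$z{\left(K \right)} = -119$ ($z{\left(K \right)} = \left(-1\right) 119 = -119$)
$a = - \frac{1}{119}$ ($a = \frac{1}{-119} = - \frac{1}{119} \approx -0.0084034$)
$-44306 - a = -44306 - - \frac{1}{119} = -44306 + \frac{1}{119} = - \frac{5272413}{119}$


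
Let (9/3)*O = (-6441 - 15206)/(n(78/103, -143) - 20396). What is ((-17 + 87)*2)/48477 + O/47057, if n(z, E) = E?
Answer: 45220105031/15617733659957 ≈ 0.0028954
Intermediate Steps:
O = 21647/61617 (O = ((-6441 - 15206)/(-143 - 20396))/3 = (-21647/(-20539))/3 = (-21647*(-1/20539))/3 = (⅓)*(21647/20539) = 21647/61617 ≈ 0.35132)
((-17 + 87)*2)/48477 + O/47057 = ((-17 + 87)*2)/48477 + (21647/61617)/47057 = (70*2)*(1/48477) + (21647/61617)*(1/47057) = 140*(1/48477) + 21647/2899511169 = 140/48477 + 21647/2899511169 = 45220105031/15617733659957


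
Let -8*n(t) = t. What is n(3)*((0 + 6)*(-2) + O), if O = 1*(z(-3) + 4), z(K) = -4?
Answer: 9/2 ≈ 4.5000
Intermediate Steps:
n(t) = -t/8
O = 0 (O = 1*(-4 + 4) = 1*0 = 0)
n(3)*((0 + 6)*(-2) + O) = (-⅛*3)*((0 + 6)*(-2) + 0) = -3*(6*(-2) + 0)/8 = -3*(-12 + 0)/8 = -3/8*(-12) = 9/2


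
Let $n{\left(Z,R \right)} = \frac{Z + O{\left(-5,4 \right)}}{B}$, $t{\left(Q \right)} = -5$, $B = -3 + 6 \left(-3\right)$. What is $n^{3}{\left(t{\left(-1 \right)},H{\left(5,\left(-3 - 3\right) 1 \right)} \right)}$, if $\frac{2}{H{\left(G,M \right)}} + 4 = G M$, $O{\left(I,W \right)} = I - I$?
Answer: $\frac{125}{9261} \approx 0.013497$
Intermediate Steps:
$O{\left(I,W \right)} = 0$
$H{\left(G,M \right)} = \frac{2}{-4 + G M}$
$B = -21$ ($B = -3 - 18 = -21$)
$n{\left(Z,R \right)} = - \frac{Z}{21}$ ($n{\left(Z,R \right)} = \frac{Z + 0}{-21} = Z \left(- \frac{1}{21}\right) = - \frac{Z}{21}$)
$n^{3}{\left(t{\left(-1 \right)},H{\left(5,\left(-3 - 3\right) 1 \right)} \right)} = \left(\left(- \frac{1}{21}\right) \left(-5\right)\right)^{3} = \left(\frac{5}{21}\right)^{3} = \frac{125}{9261}$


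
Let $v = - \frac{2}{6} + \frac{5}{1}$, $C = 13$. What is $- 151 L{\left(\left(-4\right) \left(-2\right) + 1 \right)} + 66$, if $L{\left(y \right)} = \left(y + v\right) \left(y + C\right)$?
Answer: $- \frac{136004}{3} \approx -45335.0$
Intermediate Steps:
$v = \frac{14}{3}$ ($v = \left(-2\right) \frac{1}{6} + 5 \cdot 1 = - \frac{1}{3} + 5 = \frac{14}{3} \approx 4.6667$)
$L{\left(y \right)} = \left(13 + y\right) \left(\frac{14}{3} + y\right)$ ($L{\left(y \right)} = \left(y + \frac{14}{3}\right) \left(y + 13\right) = \left(\frac{14}{3} + y\right) \left(13 + y\right) = \left(13 + y\right) \left(\frac{14}{3} + y\right)$)
$- 151 L{\left(\left(-4\right) \left(-2\right) + 1 \right)} + 66 = - 151 \left(\frac{182}{3} + \left(\left(-4\right) \left(-2\right) + 1\right)^{2} + \frac{53 \left(\left(-4\right) \left(-2\right) + 1\right)}{3}\right) + 66 = - 151 \left(\frac{182}{3} + \left(8 + 1\right)^{2} + \frac{53 \left(8 + 1\right)}{3}\right) + 66 = - 151 \left(\frac{182}{3} + 9^{2} + \frac{53}{3} \cdot 9\right) + 66 = - 151 \left(\frac{182}{3} + 81 + 159\right) + 66 = \left(-151\right) \frac{902}{3} + 66 = - \frac{136202}{3} + 66 = - \frac{136004}{3}$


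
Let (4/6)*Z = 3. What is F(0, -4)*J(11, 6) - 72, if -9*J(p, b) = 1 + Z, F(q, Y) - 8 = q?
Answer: -692/9 ≈ -76.889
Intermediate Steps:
F(q, Y) = 8 + q
Z = 9/2 (Z = (3/2)*3 = 9/2 ≈ 4.5000)
J(p, b) = -11/18 (J(p, b) = -(1 + 9/2)/9 = -⅑*11/2 = -11/18)
F(0, -4)*J(11, 6) - 72 = (8 + 0)*(-11/18) - 72 = 8*(-11/18) - 72 = -44/9 - 72 = -692/9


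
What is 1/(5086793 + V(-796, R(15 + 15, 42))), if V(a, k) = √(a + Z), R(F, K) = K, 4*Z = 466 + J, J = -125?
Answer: 20347172/103501852102239 - 2*I*√2843/103501852102239 ≈ 1.9659e-7 - 1.0303e-12*I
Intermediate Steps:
Z = 341/4 (Z = (466 - 125)/4 = (¼)*341 = 341/4 ≈ 85.250)
V(a, k) = √(341/4 + a) (V(a, k) = √(a + 341/4) = √(341/4 + a))
1/(5086793 + V(-796, R(15 + 15, 42))) = 1/(5086793 + √(341 + 4*(-796))/2) = 1/(5086793 + √(341 - 3184)/2) = 1/(5086793 + √(-2843)/2) = 1/(5086793 + (I*√2843)/2) = 1/(5086793 + I*√2843/2)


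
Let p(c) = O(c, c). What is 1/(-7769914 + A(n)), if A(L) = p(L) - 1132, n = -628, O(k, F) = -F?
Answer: -1/7770418 ≈ -1.2869e-7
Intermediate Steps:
p(c) = -c
A(L) = -1132 - L (A(L) = -L - 1132 = -1132 - L)
1/(-7769914 + A(n)) = 1/(-7769914 + (-1132 - 1*(-628))) = 1/(-7769914 + (-1132 + 628)) = 1/(-7769914 - 504) = 1/(-7770418) = -1/7770418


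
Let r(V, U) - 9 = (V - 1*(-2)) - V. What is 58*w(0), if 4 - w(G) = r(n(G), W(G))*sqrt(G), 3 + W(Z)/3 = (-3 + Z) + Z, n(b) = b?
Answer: 232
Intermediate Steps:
W(Z) = -18 + 6*Z (W(Z) = -9 + 3*((-3 + Z) + Z) = -9 + 3*(-3 + 2*Z) = -9 + (-9 + 6*Z) = -18 + 6*Z)
r(V, U) = 11 (r(V, U) = 9 + ((V - 1*(-2)) - V) = 9 + ((V + 2) - V) = 9 + ((2 + V) - V) = 9 + 2 = 11)
w(G) = 4 - 11*sqrt(G)
58*w(0) = 58*(4 - 11*sqrt(0)) = 58*(4 - 11*0) = 58*(4 + 0) = 58*4 = 232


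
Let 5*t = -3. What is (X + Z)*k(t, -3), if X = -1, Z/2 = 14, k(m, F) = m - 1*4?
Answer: -621/5 ≈ -124.20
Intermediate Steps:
t = -⅗ (t = (⅕)*(-3) = -⅗ ≈ -0.60000)
k(m, F) = -4 + m (k(m, F) = m - 4 = -4 + m)
Z = 28 (Z = 2*14 = 28)
(X + Z)*k(t, -3) = (-1 + 28)*(-4 - ⅗) = 27*(-23/5) = -621/5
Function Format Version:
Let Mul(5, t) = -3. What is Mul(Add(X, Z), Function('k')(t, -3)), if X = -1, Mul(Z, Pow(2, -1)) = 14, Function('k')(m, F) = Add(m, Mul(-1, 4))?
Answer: Rational(-621, 5) ≈ -124.20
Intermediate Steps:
t = Rational(-3, 5) (t = Mul(Rational(1, 5), -3) = Rational(-3, 5) ≈ -0.60000)
Function('k')(m, F) = Add(-4, m) (Function('k')(m, F) = Add(m, -4) = Add(-4, m))
Z = 28 (Z = Mul(2, 14) = 28)
Mul(Add(X, Z), Function('k')(t, -3)) = Mul(Add(-1, 28), Add(-4, Rational(-3, 5))) = Mul(27, Rational(-23, 5)) = Rational(-621, 5)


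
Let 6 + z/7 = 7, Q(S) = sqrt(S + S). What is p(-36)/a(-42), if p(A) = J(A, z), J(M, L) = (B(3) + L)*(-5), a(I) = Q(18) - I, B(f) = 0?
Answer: -35/48 ≈ -0.72917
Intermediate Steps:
Q(S) = sqrt(2)*sqrt(S) (Q(S) = sqrt(2*S) = sqrt(2)*sqrt(S))
z = 7 (z = -42 + 7*7 = -42 + 49 = 7)
a(I) = 6 - I (a(I) = sqrt(2)*sqrt(18) - I = sqrt(2)*(3*sqrt(2)) - I = 6 - I)
J(M, L) = -5*L (J(M, L) = (0 + L)*(-5) = L*(-5) = -5*L)
p(A) = -35 (p(A) = -5*7 = -35)
p(-36)/a(-42) = -35/(6 - 1*(-42)) = -35/(6 + 42) = -35/48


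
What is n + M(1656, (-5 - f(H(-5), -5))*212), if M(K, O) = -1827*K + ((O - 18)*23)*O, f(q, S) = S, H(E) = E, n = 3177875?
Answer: 152363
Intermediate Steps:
M(K, O) = -1827*K + O*(-414 + 23*O) (M(K, O) = -1827*K + ((-18 + O)*23)*O = -1827*K + (-414 + 23*O)*O = -1827*K + O*(-414 + 23*O))
n + M(1656, (-5 - f(H(-5), -5))*212) = 3177875 + (-1827*1656 - 414*(-5 - 1*(-5))*212 + 23*((-5 - 1*(-5))*212)²) = 3177875 + (-3025512 - 414*(-5 + 5)*212 + 23*((-5 + 5)*212)²) = 3177875 + (-3025512 - 0*212 + 23*(0*212)²) = 3177875 + (-3025512 - 414*0 + 23*0²) = 3177875 + (-3025512 + 0 + 23*0) = 3177875 + (-3025512 + 0 + 0) = 3177875 - 3025512 = 152363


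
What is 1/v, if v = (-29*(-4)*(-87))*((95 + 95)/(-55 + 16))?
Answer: 13/639160 ≈ 2.0339e-5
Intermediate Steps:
v = 639160/13 (v = (116*(-87))*(190/(-39)) = -1917480*(-1)/39 = -10092*(-190/39) = 639160/13 ≈ 49166.)
1/v = 1/(639160/13) = 13/639160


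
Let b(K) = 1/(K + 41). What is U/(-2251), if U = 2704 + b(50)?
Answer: -246065/204841 ≈ -1.2012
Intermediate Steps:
b(K) = 1/(41 + K)
U = 246065/91 (U = 2704 + 1/(41 + 50) = 2704 + 1/91 = 246065/91 ≈ 2704.0)
U/(-2251) = (246065/91)/(-2251) = (246065/91)*(-1/2251) = -246065/204841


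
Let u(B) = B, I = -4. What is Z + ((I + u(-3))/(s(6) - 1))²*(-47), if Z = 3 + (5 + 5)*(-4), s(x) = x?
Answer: -3228/25 ≈ -129.12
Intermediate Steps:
Z = -37 (Z = 3 + 10*(-4) = 3 - 40 = -37)
Z + ((I + u(-3))/(s(6) - 1))²*(-47) = -37 + ((-4 - 3)/(6 - 1))²*(-47) = -37 + (-7/5)²*(-47) = -37 + (49/25)*(-47) = -37 - 2303/25 = -3228/25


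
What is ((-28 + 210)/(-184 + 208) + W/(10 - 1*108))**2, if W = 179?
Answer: 11458225/345744 ≈ 33.141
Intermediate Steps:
((-28 + 210)/(-184 + 208) + W/(10 - 1*108))**2 = ((-28 + 210)/(-184 + 208) + 179/(10 - 1*108))**2 = (182/24 + 179/(10 - 108))**2 = (182*(1/24) + 179/(-98))**2 = (91/12 + 179*(-1/98))**2 = (91/12 - 179/98)**2 = (3385/588)**2 = 11458225/345744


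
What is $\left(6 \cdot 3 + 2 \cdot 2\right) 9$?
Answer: $198$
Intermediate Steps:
$\left(6 \cdot 3 + 2 \cdot 2\right) 9 = \left(18 + 4\right) 9 = 22 \cdot 9 = 198$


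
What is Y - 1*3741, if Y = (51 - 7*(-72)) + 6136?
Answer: 2950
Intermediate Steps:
Y = 6691 (Y = (51 + 504) + 6136 = 555 + 6136 = 6691)
Y - 1*3741 = 6691 - 1*3741 = 6691 - 3741 = 2950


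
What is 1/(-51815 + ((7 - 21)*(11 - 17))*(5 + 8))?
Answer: -1/50723 ≈ -1.9715e-5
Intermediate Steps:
1/(-51815 + ((7 - 21)*(11 - 17))*(5 + 8)) = 1/(-51815 - 14*(-6)*13) = 1/(-51815 + 84*13) = 1/(-51815 + 1092) = 1/(-50723) = -1/50723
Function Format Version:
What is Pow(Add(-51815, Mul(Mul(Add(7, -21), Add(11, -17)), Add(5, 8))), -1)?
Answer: Rational(-1, 50723) ≈ -1.9715e-5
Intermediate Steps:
Pow(Add(-51815, Mul(Mul(Add(7, -21), Add(11, -17)), Add(5, 8))), -1) = Pow(Add(-51815, Mul(Mul(-14, -6), 13)), -1) = Pow(Add(-51815, Mul(84, 13)), -1) = Pow(Add(-51815, 1092), -1) = Pow(-50723, -1) = Rational(-1, 50723)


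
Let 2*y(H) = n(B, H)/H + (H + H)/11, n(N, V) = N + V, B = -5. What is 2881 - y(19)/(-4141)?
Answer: 2493416627/865469 ≈ 2881.0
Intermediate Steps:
y(H) = H/11 + (-5 + H)/(2*H) (y(H) = ((-5 + H)/H + (H + H)/11)/2 = ((-5 + H)/H + (2*H)*(1/11))/2 = ((-5 + H)/H + 2*H/11)/2 = (2*H/11 + (-5 + H)/H)/2 = H/11 + (-5 + H)/(2*H))
2881 - y(19)/(-4141) = 2881 - (1/2 - 5/2/19 + (1/11)*19)/(-4141) = 2881 - (1/2 - 5/2*1/19 + 19/11)*(-1)/4141 = 2881 - (1/2 - 5/38 + 19/11)*(-1)/4141 = 2881 - 438*(-1)/(209*4141) = 2881 - 1*(-438/865469) = 2881 + 438/865469 = 2493416627/865469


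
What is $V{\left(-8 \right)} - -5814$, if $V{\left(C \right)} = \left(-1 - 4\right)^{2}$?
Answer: $5839$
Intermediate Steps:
$V{\left(C \right)} = 25$ ($V{\left(C \right)} = \left(-5\right)^{2} = 25$)
$V{\left(-8 \right)} - -5814 = 25 - -5814 = 25 + 5814 = 5839$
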